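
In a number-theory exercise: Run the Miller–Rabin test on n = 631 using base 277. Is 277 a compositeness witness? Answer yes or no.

no

n − 1 = 630 = 2^1 · 315, so s = 1 and d = 315.
x_0 = 277^315 mod 631 = 630.
x_0 = 630 ≡ −1, so 277 is not a witness.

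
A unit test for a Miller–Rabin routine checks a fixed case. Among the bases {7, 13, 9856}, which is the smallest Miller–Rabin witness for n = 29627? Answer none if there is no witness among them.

n − 1 = 29626 = 2^1 · 14813, so s = 1 and d = 14813.
Base 7: x_0 = 7^14813 mod 29627 = 17925. x_0 ∉ {1, 29626} and s = 1, so 7 is a Miller–Rabin witness and 29627 is composite.
Base 13: x_0 = 13^14813 mod 29627 = 12766. x_0 ∉ {1, 29626} and s = 1, so 13 is a Miller–Rabin witness and 29627 is composite.
Base 9856: x_0 = 9856^14813 mod 29627 = 18986. x_0 ∉ {1, 29626} and s = 1, so 9856 is a Miller–Rabin witness and 29627 is composite.
The smallest witness among the given bases is 7.

7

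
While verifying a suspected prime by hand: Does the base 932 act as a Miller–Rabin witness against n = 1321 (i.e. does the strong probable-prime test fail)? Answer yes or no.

no

n − 1 = 1320 = 2^3 · 165, so s = 3 and d = 165.
x_0 = 932^165 mod 1321 = 1086.
x_0 is neither 1 nor 1320, so continue squaring.
x_1 = 1086^2 mod 1321 = 1064.
x_2 = 1064^2 mod 1321 = 1320.
x_2 ≡ −1, so 932 is not a witness.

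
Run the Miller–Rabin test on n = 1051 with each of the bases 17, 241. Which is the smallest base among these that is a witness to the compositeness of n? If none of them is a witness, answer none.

none

n − 1 = 1050 = 2^1 · 525, so s = 1 and d = 525.
Base 17: x_0 = 17^525 mod 1051 = 1050. x_0 = 1050 ≡ −1, so 17 is not a witness.
Base 241: x_0 = 241^525 mod 1051 = 1. x_0 = 1, so 241 is not a witness.
No listed base is a witness for 1051.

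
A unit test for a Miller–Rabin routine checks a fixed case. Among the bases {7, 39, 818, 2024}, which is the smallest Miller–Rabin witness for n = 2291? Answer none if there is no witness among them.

7

n − 1 = 2290 = 2^1 · 1145, so s = 1 and d = 1145.
Base 7: x_0 = 7^1145 mod 2291 = 951. x_0 ∉ {1, 2290} and s = 1, so 7 is a Miller–Rabin witness and 2291 is composite.
Base 39: x_0 = 39^1145 mod 2291 = 897. x_0 ∉ {1, 2290} and s = 1, so 39 is a Miller–Rabin witness and 2291 is composite.
Base 818: x_0 = 818^1145 mod 2291 = 908. x_0 ∉ {1, 2290} and s = 1, so 818 is a Miller–Rabin witness and 2291 is composite.
Base 2024: x_0 = 2024^1145 mod 2291 = 1905. x_0 ∉ {1, 2290} and s = 1, so 2024 is a Miller–Rabin witness and 2291 is composite.
The smallest witness among the given bases is 7.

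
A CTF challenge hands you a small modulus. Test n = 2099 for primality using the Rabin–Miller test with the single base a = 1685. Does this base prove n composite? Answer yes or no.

no

n − 1 = 2098 = 2^1 · 1049, so s = 1 and d = 1049.
x_0 = 1685^1049 mod 2099 = 2098.
x_0 = 2098 ≡ −1, so 1685 is not a witness.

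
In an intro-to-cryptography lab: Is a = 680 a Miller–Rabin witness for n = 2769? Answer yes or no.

yes

n − 1 = 2768 = 2^4 · 173, so s = 4 and d = 173.
Repeated squaring mod 2769: 680^1 ≡ 680, 680^2 ≡ 2746, 680^4 ≡ 529, 680^8 ≡ 172, 680^16 ≡ 1894, 680^32 ≡ 1381, 680^64 ≡ 2089, 680^128 ≡ 2746.
173 = 128 + 32 + 8 + 4 + 1, so 680^173 ≡ 2746·1381·172·529·680 ≡ 2519 (mod 2769).
x_0 = 680^173 mod 2769 = 2519.
x_0 is neither 1 nor 2768, so continue squaring.
x_1 = 2519^2 mod 2769 = 1582.
x_2 = 1582^2 mod 2769 = 2317.
x_3 = 2317^2 mod 2769 = 2167.
Reached i = s−1 = 3 without hitting −1: 680 is a Miller–Rabin witness and 2769 is composite.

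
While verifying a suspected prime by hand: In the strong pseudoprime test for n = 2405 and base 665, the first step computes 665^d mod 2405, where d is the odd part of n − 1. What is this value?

n − 1 = 2404 = 2^2 · 601, so s = 2 and d = 601.
Repeated squaring mod 2405: 665^1 ≡ 665, 665^2 ≡ 2110, 665^4 ≡ 445, 665^8 ≡ 815, 665^16 ≡ 445, 665^32 ≡ 815, 665^64 ≡ 445, 665^128 ≡ 815, 665^256 ≡ 445, 665^512 ≡ 815.
601 = 512 + 64 + 16 + 8 + 1, so 665^601 ≡ 815·445·445·815·665 ≡ 665 (mod 2405).

665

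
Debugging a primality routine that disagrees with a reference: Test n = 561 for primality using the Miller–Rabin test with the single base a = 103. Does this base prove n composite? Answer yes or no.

n − 1 = 560 = 2^4 · 35, so s = 4 and d = 35.
x_0 = 103^35 mod 561 = 1.
x_0 = 1, so 103 is not a witness.

no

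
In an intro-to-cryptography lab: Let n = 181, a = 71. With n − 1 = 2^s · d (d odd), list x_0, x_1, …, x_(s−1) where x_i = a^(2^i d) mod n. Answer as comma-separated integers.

162, 180

n − 1 = 180 = 2^2 · 45, so s = 2 and d = 45.
x_0 = 71^45 mod 181 = 162.
x_1 = 162^2 mod 181 = 180.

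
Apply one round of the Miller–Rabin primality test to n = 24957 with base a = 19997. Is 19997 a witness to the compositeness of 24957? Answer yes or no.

n − 1 = 24956 = 2^2 · 6239, so s = 2 and d = 6239.
Repeated squaring mod 24957: 19997^1 ≡ 19997, 19997^2 ≡ 18955, 19997^4 ≡ 11053, 19997^8 ≡ 4294, 19997^16 ≡ 20170, 19997^32 ≡ 4843, 19997^64 ≡ 20026, 19997^128 ≡ 6643, 19997^256 ≡ 5473, 19997^512 ≡ 5329, 19997^1024 ≡ 22132, 19997^2048 ≡ 19342, 19997^4096 ≡ 7534.
6239 = 4096 + 2048 + 64 + 16 + 8 + 4 + 2 + 1, so 19997^6239 ≡ 7534·19342·20026·20170·4294·11053·18955·19997 ≡ 17090 (mod 24957).
x_0 = 19997^6239 mod 24957 = 17090.
x_0 is neither 1 nor 24956, so continue squaring.
x_1 = 17090^2 mod 24957 = 21286.
Reached i = s−1 = 1 without hitting −1: 19997 is a Miller–Rabin witness and 24957 is composite.

yes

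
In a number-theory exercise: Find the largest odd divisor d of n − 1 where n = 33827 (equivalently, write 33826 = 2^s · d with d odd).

Halving: 33826 → 16913; 16913 is odd.
So 33826 = 2^1 · 16913.

16913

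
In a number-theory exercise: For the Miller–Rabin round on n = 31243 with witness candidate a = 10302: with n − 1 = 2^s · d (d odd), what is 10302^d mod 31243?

26178

n − 1 = 31242 = 2^1 · 15621, so s = 1 and d = 15621.
Repeated squaring mod 31243: 10302^1 ≡ 10302, 10302^2 ≡ 29976, 10302^4 ≡ 11896, 10302^8 ≡ 15269, 10302^16 ≡ 7095, 10302^32 ≡ 6552, 10302^64 ≡ 822, 10302^128 ≡ 19581, 10302^256 ≡ 1465, 10302^512 ≡ 21701, 10302^1024 ≡ 7662, 10302^2048 ≡ 647, 10302^4096 ≡ 12450, 10302^8192 ≡ 5977.
15621 = 8192 + 4096 + 2048 + 1024 + 256 + 4 + 1, so 10302^15621 ≡ 5977·12450·647·7662·1465·11896·10302 ≡ 26178 (mod 31243).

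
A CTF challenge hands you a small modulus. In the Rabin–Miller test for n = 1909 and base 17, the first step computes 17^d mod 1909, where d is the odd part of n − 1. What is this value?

n − 1 = 1908 = 2^2 · 477, so s = 2 and d = 477.
17^477 mod 1909 = 590.

590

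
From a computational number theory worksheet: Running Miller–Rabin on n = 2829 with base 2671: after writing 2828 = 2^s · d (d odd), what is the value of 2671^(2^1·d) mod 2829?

1948

n − 1 = 2828 = 2^2 · 707, so s = 2 and d = 707.
x_0 = 2671^707 mod 2829 = 832.
x_1 = 832^2 mod 2829 = 1948.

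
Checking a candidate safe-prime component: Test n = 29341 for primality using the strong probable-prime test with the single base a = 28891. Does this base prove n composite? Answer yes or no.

no

n − 1 = 29340 = 2^2 · 7335, so s = 2 and d = 7335.
x_0 = 28891^7335 mod 29341 = 15361.
x_0 is neither 1 nor 29340, so continue squaring.
x_1 = 15361^2 mod 29341 = 29340.
x_1 ≡ −1, so 28891 is not a witness.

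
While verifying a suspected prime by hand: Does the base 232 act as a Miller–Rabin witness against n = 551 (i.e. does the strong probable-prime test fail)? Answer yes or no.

yes

n − 1 = 550 = 2^1 · 275, so s = 1 and d = 275.
x_0 = 232^275 mod 551 = 435.
x_0 ∉ {1, 550} and s = 1, so 232 is a Miller–Rabin witness and 551 is composite.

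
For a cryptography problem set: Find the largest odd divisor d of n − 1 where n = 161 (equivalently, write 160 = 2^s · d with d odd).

5

Halving: 160 → 80 → 40 → 20 → 10 → 5; 5 is odd.
So 160 = 2^5 · 5.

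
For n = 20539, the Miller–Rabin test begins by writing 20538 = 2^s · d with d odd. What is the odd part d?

Halving: 20538 → 10269; 10269 is odd.
So 20538 = 2^1 · 10269.

10269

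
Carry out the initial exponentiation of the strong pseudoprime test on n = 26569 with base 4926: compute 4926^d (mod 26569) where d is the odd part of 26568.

18094

n − 1 = 26568 = 2^3 · 3321, so s = 3 and d = 3321.
Repeated squaring mod 26569: 4926^1 ≡ 4926, 4926^2 ≡ 7979, 4926^4 ≡ 5117, 4926^8 ≡ 13224, 4926^16 ≡ 23587, 4926^32 ≡ 18278, 4926^64 ≡ 6678, 4926^128 ≡ 12902, 4926^256 ≡ 6819, 4926^512 ≡ 3011, 4926^1024 ≡ 6092, 4926^2048 ≡ 22140.
3321 = 2048 + 1024 + 128 + 64 + 32 + 16 + 8 + 1, so 4926^3321 ≡ 22140·6092·12902·6678·18278·23587·13224·4926 ≡ 18094 (mod 26569).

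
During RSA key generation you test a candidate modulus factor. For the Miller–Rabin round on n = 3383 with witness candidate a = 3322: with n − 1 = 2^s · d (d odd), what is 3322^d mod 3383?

2462

n − 1 = 3382 = 2^1 · 1691, so s = 1 and d = 1691.
3322^1691 mod 3383 = 2462.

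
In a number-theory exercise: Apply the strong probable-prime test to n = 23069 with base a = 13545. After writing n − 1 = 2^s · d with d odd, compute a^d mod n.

38

n − 1 = 23068 = 2^2 · 5767, so s = 2 and d = 5767.
13545^5767 mod 23069 = 38.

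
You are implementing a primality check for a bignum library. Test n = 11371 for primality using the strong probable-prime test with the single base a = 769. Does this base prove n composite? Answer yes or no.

yes

n − 1 = 11370 = 2^1 · 5685, so s = 1 and d = 5685.
x_0 = 769^5685 mod 11371 = 6119.
x_0 ∉ {1, 11370} and s = 1, so 769 is a Miller–Rabin witness and 11371 is composite.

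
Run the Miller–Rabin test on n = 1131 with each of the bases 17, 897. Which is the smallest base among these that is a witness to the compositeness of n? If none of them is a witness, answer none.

n − 1 = 1130 = 2^1 · 565, so s = 1 and d = 565.
Base 17: x_0 = 17^565 mod 1131 = 17. x_0 ∉ {1, 1130} and s = 1, so 17 is a Miller–Rabin witness and 1131 is composite.
Base 897: x_0 = 897^565 mod 1131 = 780. x_0 ∉ {1, 1130} and s = 1, so 897 is a Miller–Rabin witness and 1131 is composite.
The smallest witness among the given bases is 17.

17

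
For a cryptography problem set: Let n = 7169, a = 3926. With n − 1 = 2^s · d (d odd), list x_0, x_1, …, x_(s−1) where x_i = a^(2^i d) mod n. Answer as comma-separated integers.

1563, 5509, 2704, 6405, 3007, 1940, 7044, 1287, 330, 1365

n − 1 = 7168 = 2^10 · 7, so s = 10 and d = 7.
x_0 = 3926^7 mod 7169 = 1563.
x_1 = 1563^2 mod 7169 = 5509.
x_2 = 5509^2 mod 7169 = 2704.
x_3 = 2704^2 mod 7169 = 6405.
x_4 = 6405^2 mod 7169 = 3007.
x_5 = 3007^2 mod 7169 = 1940.
x_6 = 1940^2 mod 7169 = 7044.
x_7 = 7044^2 mod 7169 = 1287.
x_8 = 1287^2 mod 7169 = 330.
x_9 = 330^2 mod 7169 = 1365.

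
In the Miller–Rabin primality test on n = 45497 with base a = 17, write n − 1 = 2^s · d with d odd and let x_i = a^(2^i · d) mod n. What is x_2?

n − 1 = 45496 = 2^3 · 5687, so s = 3 and d = 5687.
x_0 = 17^5687 mod 45497 = 37719.
x_1 = 37719^2 mod 45497 = 31771.
x_2 = 31771^2 mod 45497 = 45496.

45496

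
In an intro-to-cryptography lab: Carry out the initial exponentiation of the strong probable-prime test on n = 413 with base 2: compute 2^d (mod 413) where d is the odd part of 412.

72

n − 1 = 412 = 2^2 · 103, so s = 2 and d = 103.
2^103 mod 413 = 72.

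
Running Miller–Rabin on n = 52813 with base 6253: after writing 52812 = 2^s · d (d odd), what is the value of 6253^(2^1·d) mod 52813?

52812

n − 1 = 52812 = 2^2 · 13203, so s = 2 and d = 13203.
By repeated squaring, 6253^13203 ≡ 52488 (mod 52813).
x_0 = 52488.
x_1 = 52488^2 mod 52813 = 52812.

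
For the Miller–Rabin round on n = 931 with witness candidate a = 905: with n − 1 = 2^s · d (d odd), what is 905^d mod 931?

n − 1 = 930 = 2^1 · 465, so s = 1 and d = 465.
Repeated squaring mod 931: 905^1 ≡ 905, 905^2 ≡ 676, 905^4 ≡ 786, 905^8 ≡ 543, 905^16 ≡ 653, 905^32 ≡ 11, 905^64 ≡ 121, 905^128 ≡ 676, 905^256 ≡ 786.
465 = 256 + 128 + 64 + 16 + 1, so 905^465 ≡ 786·676·121·653·905 ≡ 113 (mod 931).

113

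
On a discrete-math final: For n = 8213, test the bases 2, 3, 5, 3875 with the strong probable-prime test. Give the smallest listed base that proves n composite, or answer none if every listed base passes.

n − 1 = 8212 = 2^2 · 2053, so s = 2 and d = 2053.
Base 2: x_0 = 2^2053 mod 8213 = 1415. x_0 is neither 1 nor 8212, so continue squaring. x_1 = 1415^2 mod 8213 = 6466. Reached i = s−1 = 1 without hitting −1: 2 is a Miller–Rabin witness and 8213 is composite.
Base 3: x_0 = 3^2053 mod 8213 = 4922. x_0 is neither 1 nor 8212, so continue squaring. x_1 = 4922^2 mod 8213 = 5947. Reached i = s−1 = 1 without hitting −1: 3 is a Miller–Rabin witness and 8213 is composite.
Base 5: x_0 = 5^2053 mod 8213 = 3443. x_0 is neither 1 nor 8212, so continue squaring. x_1 = 3443^2 mod 8213 = 2890. Reached i = s−1 = 1 without hitting −1: 5 is a Miller–Rabin witness and 8213 is composite.
Base 3875: x_0 = 3875^2053 mod 8213 = 7313. x_0 is neither 1 nor 8212, so continue squaring. x_1 = 7313^2 mod 8213 = 5126. Reached i = s−1 = 1 without hitting −1: 3875 is a Miller–Rabin witness and 8213 is composite.
The smallest witness among the given bases is 2.

2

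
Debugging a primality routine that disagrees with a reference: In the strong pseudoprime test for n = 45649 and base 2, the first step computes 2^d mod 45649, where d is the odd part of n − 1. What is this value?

24647

n − 1 = 45648 = 2^4 · 2853, so s = 4 and d = 2853.
Repeated squaring mod 45649: 2^1 ≡ 2, 2^2 ≡ 4, 2^4 ≡ 16, 2^8 ≡ 256, 2^16 ≡ 19887, 2^32 ≡ 35482, 2^64 ≡ 18553, 2^128 ≡ 20349, 2^256 ≡ 45371, 2^512 ≡ 31635, 2^1024 ≡ 10198, 2^2048 ≡ 10782.
2853 = 2048 + 512 + 256 + 32 + 4 + 1, so 2^2853 ≡ 10782·31635·45371·35482·16·2 ≡ 24647 (mod 45649).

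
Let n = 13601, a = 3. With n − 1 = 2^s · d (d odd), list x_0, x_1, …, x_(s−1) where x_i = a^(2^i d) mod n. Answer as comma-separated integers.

n − 1 = 13600 = 2^5 · 425, so s = 5 and d = 425.
x_0 = 3^425 mod 13601 = 7145.
x_1 = 7145^2 mod 13601 = 6472.
x_2 = 6472^2 mod 13601 = 9305.
x_3 = 9305^2 mod 13601 = 12660.
x_4 = 12660^2 mod 13601 = 1416.

7145, 6472, 9305, 12660, 1416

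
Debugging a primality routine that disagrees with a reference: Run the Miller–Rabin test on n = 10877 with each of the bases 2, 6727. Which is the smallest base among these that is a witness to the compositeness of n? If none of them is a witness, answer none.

2

n − 1 = 10876 = 2^2 · 2719, so s = 2 and d = 2719.
Base 2: x_0 = 2^2719 mod 10877 = 4820. x_0 is neither 1 nor 10876, so continue squaring. x_1 = 4820^2 mod 10877 = 10005. Reached i = s−1 = 1 without hitting −1: 2 is a Miller–Rabin witness and 10877 is composite.
Base 6727: x_0 = 6727^2719 mod 10877 = 1684. x_0 is neither 1 nor 10876, so continue squaring. x_1 = 1684^2 mod 10877 = 7836. Reached i = s−1 = 1 without hitting −1: 6727 is a Miller–Rabin witness and 10877 is composite.
The smallest witness among the given bases is 2.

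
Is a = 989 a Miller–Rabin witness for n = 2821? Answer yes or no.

no

n − 1 = 2820 = 2^2 · 705, so s = 2 and d = 705.
x_0 = 989^705 mod 2821 = 1.
x_0 = 1, so 989 is not a witness.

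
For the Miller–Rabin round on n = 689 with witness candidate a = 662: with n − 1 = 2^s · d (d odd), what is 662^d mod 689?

389

n − 1 = 688 = 2^4 · 43, so s = 4 and d = 43.
By repeated squaring, 662^43 ≡ 389 (mod 689).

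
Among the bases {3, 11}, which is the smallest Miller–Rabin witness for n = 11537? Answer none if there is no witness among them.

n − 1 = 11536 = 2^4 · 721, so s = 4 and d = 721.
Base 3: x_0 = 3^721 mod 11537 = 5791. x_0 is neither 1 nor 11536, so continue squaring. x_1 = 5791^2 mod 11537 = 9159. x_2 = 9159^2 mod 11537 = 1754. x_3 = 1754^2 mod 11537 = 7674. Reached i = s−1 = 3 without hitting −1: 3 is a Miller–Rabin witness and 11537 is composite.
Base 11: x_0 = 11^721 mod 11537 = 7557. x_0 is neither 1 nor 11536, so continue squaring. x_1 = 7557^2 mod 11537 = 99. x_2 = 99^2 mod 11537 = 9801. x_3 = 9801^2 mod 11537 = 2539. Reached i = s−1 = 3 without hitting −1: 11 is a Miller–Rabin witness and 11537 is composite.
The smallest witness among the given bases is 3.

3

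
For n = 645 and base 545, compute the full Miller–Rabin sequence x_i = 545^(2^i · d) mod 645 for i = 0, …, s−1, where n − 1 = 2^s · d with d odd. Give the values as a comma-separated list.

80, 595

n − 1 = 644 = 2^2 · 161, so s = 2 and d = 161.
x_0 = 545^161 mod 645 = 80.
x_1 = 80^2 mod 645 = 595.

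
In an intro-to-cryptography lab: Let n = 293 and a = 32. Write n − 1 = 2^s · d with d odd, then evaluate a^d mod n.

138

n − 1 = 292 = 2^2 · 73, so s = 2 and d = 73.
Repeated squaring mod 293: 32^1 ≡ 32, 32^2 ≡ 145, 32^4 ≡ 222, 32^8 ≡ 60, 32^16 ≡ 84, 32^32 ≡ 24, 32^64 ≡ 283.
73 = 64 + 8 + 1, so 32^73 ≡ 283·60·32 ≡ 138 (mod 293).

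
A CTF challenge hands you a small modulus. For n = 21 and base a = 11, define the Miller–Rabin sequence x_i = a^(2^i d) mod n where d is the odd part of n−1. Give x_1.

n − 1 = 20 = 2^2 · 5, so s = 2 and d = 5.
x_0 = 11^5 mod 21 = 2.
x_1 = 2^2 mod 21 = 4.

4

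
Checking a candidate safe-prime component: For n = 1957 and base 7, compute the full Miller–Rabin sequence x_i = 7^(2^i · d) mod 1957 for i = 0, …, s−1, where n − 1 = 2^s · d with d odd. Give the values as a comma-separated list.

n − 1 = 1956 = 2^2 · 489, so s = 2 and d = 489.
x_0 = 7^489 mod 1957 = 1521.
x_1 = 1521^2 mod 1957 = 267.

1521, 267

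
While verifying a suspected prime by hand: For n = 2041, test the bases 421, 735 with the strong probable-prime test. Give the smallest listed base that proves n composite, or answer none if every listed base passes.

n − 1 = 2040 = 2^3 · 255, so s = 3 and d = 255.
Base 421: x_0 = 421^255 mod 2041 = 1542. x_0 is neither 1 nor 2040, so continue squaring. x_1 = 1542^2 mod 2041 = 2040. x_1 ≡ −1, so 421 is not a witness.
Base 735: x_0 = 735^255 mod 2041 = 1071. x_0 is neither 1 nor 2040, so continue squaring. x_1 = 1071^2 mod 2041 = 2040. x_1 ≡ −1, so 735 is not a witness.
No listed base is a witness for 2041.

none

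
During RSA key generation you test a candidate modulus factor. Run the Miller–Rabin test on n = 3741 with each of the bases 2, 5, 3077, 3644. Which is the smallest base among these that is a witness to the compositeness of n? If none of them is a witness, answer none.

2

n − 1 = 3740 = 2^2 · 935, so s = 2 and d = 935.
Base 2: x_0 = 2^935 mod 3741 = 2048. x_0 is neither 1 nor 3740, so continue squaring. x_1 = 2048^2 mod 3741 = 643. Reached i = s−1 = 1 without hitting −1: 2 is a Miller–Rabin witness and 3741 is composite.
Base 5: x_0 = 5^935 mod 3741 = 593. x_0 is neither 1 nor 3740, so continue squaring. x_1 = 593^2 mod 3741 = 3736. Reached i = s−1 = 1 without hitting −1: 5 is a Miller–Rabin witness and 3741 is composite.
Base 3077: x_0 = 3077^935 mod 3741 = 1175. x_0 is neither 1 nor 3740, so continue squaring. x_1 = 1175^2 mod 3741 = 196. Reached i = s−1 = 1 without hitting −1: 3077 is a Miller–Rabin witness and 3741 is composite.
Base 3644: x_0 = 3644^935 mod 3741 = 839. x_0 is neither 1 nor 3740, so continue squaring. x_1 = 839^2 mod 3741 = 613. Reached i = s−1 = 1 without hitting −1: 3644 is a Miller–Rabin witness and 3741 is composite.
The smallest witness among the given bases is 2.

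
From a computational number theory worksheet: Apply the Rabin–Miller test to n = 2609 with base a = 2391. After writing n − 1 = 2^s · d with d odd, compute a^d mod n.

n − 1 = 2608 = 2^4 · 163, so s = 4 and d = 163.
Repeated squaring mod 2609: 2391^1 ≡ 2391, 2391^2 ≡ 562, 2391^4 ≡ 155, 2391^8 ≡ 544, 2391^16 ≡ 1119, 2391^32 ≡ 2450, 2391^64 ≡ 1800, 2391^128 ≡ 2231.
163 = 128 + 32 + 2 + 1, so 2391^163 ≡ 2231·2450·562·2391 ≡ 2338 (mod 2609).

2338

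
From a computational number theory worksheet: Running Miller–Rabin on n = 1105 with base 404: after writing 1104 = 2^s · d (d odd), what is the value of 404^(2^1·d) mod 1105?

n − 1 = 1104 = 2^4 · 69, so s = 4 and d = 69.
x_0 = 404^69 mod 1105 = 404.
x_1 = 404^2 mod 1105 = 781.

781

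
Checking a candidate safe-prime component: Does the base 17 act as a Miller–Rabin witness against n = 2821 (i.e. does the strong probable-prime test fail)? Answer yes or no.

n − 1 = 2820 = 2^2 · 705, so s = 2 and d = 705.
x_0 = 17^705 mod 2821 = 2820.
x_0 = 2820 ≡ −1, so 17 is not a witness.

no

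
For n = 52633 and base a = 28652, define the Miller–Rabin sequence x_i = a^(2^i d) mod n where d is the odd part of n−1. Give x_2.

1

n − 1 = 52632 = 2^3 · 6579, so s = 3 and d = 6579.
Repeated squaring mod 52633: 28652^1 ≡ 28652, 28652^2 ≡ 20203, 28652^4 ≡ 44927, 28652^8 ≡ 12412, 28652^16 ≡ 953, 28652^32 ≡ 13448, 28652^64 ≡ 1716, 28652^128 ≡ 49841, 28652^256 ≡ 5580, 28652^512 ≡ 30297, 28652^1024 ≡ 41322, 28652^2048 ≡ 40531, 28652^4096 ≡ 33398.
6579 = 4096 + 2048 + 256 + 128 + 32 + 16 + 2 + 1, so 28652^6579 ≡ 33398·40531·5580·49841·13448·953·20203·28652 ≡ 41098 (mod 52633).
x_0 = 41098.
x_1 = 41098^2 mod 52633 = 1.
x_2 = 1^2 mod 52633 = 1.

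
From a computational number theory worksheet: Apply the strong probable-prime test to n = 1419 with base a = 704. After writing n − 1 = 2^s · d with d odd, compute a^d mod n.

1331

n − 1 = 1418 = 2^1 · 709, so s = 1 and d = 709.
Repeated squaring mod 1419: 704^1 ≡ 704, 704^2 ≡ 385, 704^4 ≡ 649, 704^8 ≡ 1177, 704^16 ≡ 385, 704^32 ≡ 649, 704^64 ≡ 1177, 704^128 ≡ 385, 704^256 ≡ 649, 704^512 ≡ 1177.
709 = 512 + 128 + 64 + 4 + 1, so 704^709 ≡ 1177·385·1177·649·704 ≡ 1331 (mod 1419).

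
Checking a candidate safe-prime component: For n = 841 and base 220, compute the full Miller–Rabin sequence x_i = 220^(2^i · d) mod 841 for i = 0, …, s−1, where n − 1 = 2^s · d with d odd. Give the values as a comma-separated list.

n − 1 = 840 = 2^3 · 105, so s = 3 and d = 105.
x_0 = 220^105 mod 841 = 452.
x_1 = 452^2 mod 841 = 782.
x_2 = 782^2 mod 841 = 117.

452, 782, 117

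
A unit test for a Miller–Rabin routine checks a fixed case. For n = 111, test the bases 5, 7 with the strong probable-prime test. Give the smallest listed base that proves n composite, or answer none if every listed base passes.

5

n − 1 = 110 = 2^1 · 55, so s = 1 and d = 55.
Base 5: x_0 = 5^55 mod 111 = 32. x_0 ∉ {1, 110} and s = 1, so 5 is a Miller–Rabin witness and 111 is composite.
Base 7: x_0 = 7^55 mod 111 = 7. x_0 ∉ {1, 110} and s = 1, so 7 is a Miller–Rabin witness and 111 is composite.
The smallest witness among the given bases is 5.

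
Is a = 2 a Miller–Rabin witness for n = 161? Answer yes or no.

n − 1 = 160 = 2^5 · 5, so s = 5 and d = 5.
x_0 = 2^5 mod 161 = 32.
x_0 is neither 1 nor 160, so continue squaring.
x_1 = 32^2 mod 161 = 58.
x_2 = 58^2 mod 161 = 144.
x_3 = 144^2 mod 161 = 128.
x_4 = 128^2 mod 161 = 123.
Reached i = s−1 = 4 without hitting −1: 2 is a Miller–Rabin witness and 161 is composite.

yes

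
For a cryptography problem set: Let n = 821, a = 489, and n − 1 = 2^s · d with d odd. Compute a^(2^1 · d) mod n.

n − 1 = 820 = 2^2 · 205, so s = 2 and d = 205.
x_0 = 489^205 mod 821 = 526.
x_1 = 526^2 mod 821 = 820.

820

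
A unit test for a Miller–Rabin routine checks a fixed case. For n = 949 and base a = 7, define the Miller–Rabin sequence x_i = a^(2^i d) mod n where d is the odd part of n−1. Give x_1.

246

n − 1 = 948 = 2^2 · 237, so s = 2 and d = 237.
x_0 = 7^237 mod 949 = 866.
x_1 = 866^2 mod 949 = 246.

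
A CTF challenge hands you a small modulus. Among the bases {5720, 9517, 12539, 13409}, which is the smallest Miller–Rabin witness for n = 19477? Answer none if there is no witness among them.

n − 1 = 19476 = 2^2 · 4869, so s = 2 and d = 4869.
Base 5720: x_0 = 5720^4869 mod 19477 = 7994. x_0 is neither 1 nor 19476, so continue squaring. x_1 = 7994^2 mod 19477 = 19476. x_1 ≡ −1, so 5720 is not a witness.
Base 9517: x_0 = 9517^4869 mod 19477 = 7994. x_0 is neither 1 nor 19476, so continue squaring. x_1 = 7994^2 mod 19477 = 19476. x_1 ≡ −1, so 9517 is not a witness.
Base 12539: x_0 = 12539^4869 mod 19477 = 1. x_0 = 1, so 12539 is not a witness.
Base 13409: x_0 = 13409^4869 mod 19477 = 11483. x_0 is neither 1 nor 19476, so continue squaring. x_1 = 11483^2 mod 19477 = 19476. x_1 ≡ −1, so 13409 is not a witness.
No listed base is a witness for 19477.

none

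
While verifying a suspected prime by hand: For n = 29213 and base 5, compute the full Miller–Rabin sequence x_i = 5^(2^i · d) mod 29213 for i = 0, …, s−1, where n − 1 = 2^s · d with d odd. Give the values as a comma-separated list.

n − 1 = 29212 = 2^2 · 7303, so s = 2 and d = 7303.
x_0 = 5^7303 mod 29213 = 6301.
x_1 = 6301^2 mod 29213 = 2134.

6301, 2134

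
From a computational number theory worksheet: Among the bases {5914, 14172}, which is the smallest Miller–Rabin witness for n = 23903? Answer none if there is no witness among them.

n − 1 = 23902 = 2^1 · 11951, so s = 1 and d = 11951.
Base 5914: x_0 = 5914^11951 mod 23903 = 14483. x_0 ∉ {1, 23902} and s = 1, so 5914 is a Miller–Rabin witness and 23903 is composite.
Base 14172: x_0 = 14172^11951 mod 23903 = 13281. x_0 ∉ {1, 23902} and s = 1, so 14172 is a Miller–Rabin witness and 23903 is composite.
The smallest witness among the given bases is 5914.

5914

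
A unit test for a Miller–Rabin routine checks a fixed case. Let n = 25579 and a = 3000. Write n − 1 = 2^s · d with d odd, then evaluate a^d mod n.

1

n − 1 = 25578 = 2^1 · 12789, so s = 1 and d = 12789.
3000^12789 mod 25579 = 1.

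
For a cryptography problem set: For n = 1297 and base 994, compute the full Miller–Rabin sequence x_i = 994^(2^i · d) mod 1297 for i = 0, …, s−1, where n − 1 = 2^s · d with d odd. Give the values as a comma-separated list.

n − 1 = 1296 = 2^4 · 81, so s = 4 and d = 81.
x_0 = 994^81 mod 1297 = 216.
x_1 = 216^2 mod 1297 = 1261.
x_2 = 1261^2 mod 1297 = 1296.
x_3 = 1296^2 mod 1297 = 1.

216, 1261, 1296, 1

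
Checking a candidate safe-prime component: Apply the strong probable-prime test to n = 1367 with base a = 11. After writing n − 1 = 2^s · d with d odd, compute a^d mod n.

1366

n − 1 = 1366 = 2^1 · 683, so s = 1 and d = 683.
11^683 mod 1367 = 1366.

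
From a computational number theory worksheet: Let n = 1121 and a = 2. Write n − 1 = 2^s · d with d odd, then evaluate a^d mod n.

n − 1 = 1120 = 2^5 · 35, so s = 5 and d = 35.
By repeated squaring, 2^35 ≡ 998 (mod 1121).

998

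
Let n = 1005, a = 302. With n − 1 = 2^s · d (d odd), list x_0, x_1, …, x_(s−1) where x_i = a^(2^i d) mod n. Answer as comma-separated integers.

353, 994

n − 1 = 1004 = 2^2 · 251, so s = 2 and d = 251.
x_0 = 302^251 mod 1005 = 353.
x_1 = 353^2 mod 1005 = 994.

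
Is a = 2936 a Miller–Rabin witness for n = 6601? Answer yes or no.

n − 1 = 6600 = 2^3 · 825, so s = 3 and d = 825.
x_0 = 2936^825 mod 6601 = 6600.
x_0 = 6600 ≡ −1, so 2936 is not a witness.

no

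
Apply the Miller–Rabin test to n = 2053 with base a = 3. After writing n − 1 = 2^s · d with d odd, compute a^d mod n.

n − 1 = 2052 = 2^2 · 513, so s = 2 and d = 513.
3^513 mod 2053 = 2052.

2052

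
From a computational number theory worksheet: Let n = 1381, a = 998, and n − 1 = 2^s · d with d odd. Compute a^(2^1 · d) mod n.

1

n − 1 = 1380 = 2^2 · 345, so s = 2 and d = 345.
x_0 = 998^345 mod 1381 = 1.
x_1 = 1^2 mod 1381 = 1.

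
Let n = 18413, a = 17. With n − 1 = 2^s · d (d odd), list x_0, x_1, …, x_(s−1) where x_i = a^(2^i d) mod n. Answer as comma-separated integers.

1, 1

n − 1 = 18412 = 2^2 · 4603, so s = 2 and d = 4603.
x_0 = 17^4603 mod 18413 = 1.
x_1 = 1^2 mod 18413 = 1.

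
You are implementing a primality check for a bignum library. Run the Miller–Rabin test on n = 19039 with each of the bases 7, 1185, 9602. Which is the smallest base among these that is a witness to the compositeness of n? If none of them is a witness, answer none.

7

n − 1 = 19038 = 2^1 · 9519, so s = 1 and d = 9519.
Base 7: x_0 = 7^9519 mod 19039 = 5162. x_0 ∉ {1, 19038} and s = 1, so 7 is a Miller–Rabin witness and 19039 is composite.
Base 1185: x_0 = 1185^9519 mod 19039 = 8374. x_0 ∉ {1, 19038} and s = 1, so 1185 is a Miller–Rabin witness and 19039 is composite.
Base 9602: x_0 = 9602^9519 mod 19039 = 4141. x_0 ∉ {1, 19038} and s = 1, so 9602 is a Miller–Rabin witness and 19039 is composite.
The smallest witness among the given bases is 7.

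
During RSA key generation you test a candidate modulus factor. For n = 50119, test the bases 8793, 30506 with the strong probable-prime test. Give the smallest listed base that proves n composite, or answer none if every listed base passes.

none

n − 1 = 50118 = 2^1 · 25059, so s = 1 and d = 25059.
Base 8793: x_0 = 8793^25059 mod 50119 = 50118. x_0 = 50118 ≡ −1, so 8793 is not a witness.
Base 30506: x_0 = 30506^25059 mod 50119 = 1. x_0 = 1, so 30506 is not a witness.
No listed base is a witness for 50119.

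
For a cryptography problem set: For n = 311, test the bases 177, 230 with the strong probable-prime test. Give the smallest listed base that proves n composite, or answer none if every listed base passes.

n − 1 = 310 = 2^1 · 155, so s = 1 and d = 155.
Base 177: x_0 = 177^155 mod 311 = 310. x_0 = 310 ≡ −1, so 177 is not a witness.
Base 230: x_0 = 230^155 mod 311 = 310. x_0 = 310 ≡ −1, so 230 is not a witness.
No listed base is a witness for 311.

none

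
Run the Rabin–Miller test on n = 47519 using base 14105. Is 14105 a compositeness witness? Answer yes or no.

yes

n − 1 = 47518 = 2^1 · 23759, so s = 1 and d = 23759.
Repeated squaring mod 47519: 14105^1 ≡ 14105, 14105^2 ≡ 36491, 14105^4 ≡ 15663, 14105^8 ≡ 36491, 14105^16 ≡ 15663, 14105^32 ≡ 36491, 14105^64 ≡ 15663, 14105^128 ≡ 36491, 14105^256 ≡ 15663, 14105^512 ≡ 36491, 14105^1024 ≡ 15663, 14105^2048 ≡ 36491, 14105^4096 ≡ 15663, 14105^8192 ≡ 36491, 14105^16384 ≡ 15663.
23759 = 16384 + 4096 + 2048 + 1024 + 128 + 64 + 8 + 4 + 2 + 1, so 14105^23759 ≡ 15663·15663·36491·15663·36491·15663·36491·15663·36491·14105 ≡ 10784 (mod 47519).
x_0 = 14105^23759 mod 47519 = 10784.
x_0 ∉ {1, 47518} and s = 1, so 14105 is a Miller–Rabin witness and 47519 is composite.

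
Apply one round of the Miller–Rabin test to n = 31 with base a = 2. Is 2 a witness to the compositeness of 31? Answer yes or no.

no

n − 1 = 30 = 2^1 · 15, so s = 1 and d = 15.
Repeated squaring mod 31: 2^1 ≡ 2, 2^2 ≡ 4, 2^4 ≡ 16, 2^8 ≡ 8.
15 = 8 + 4 + 2 + 1, so 2^15 ≡ 8·16·4·2 ≡ 1 (mod 31).
x_0 = 2^15 mod 31 = 1.
x_0 = 1, so 2 is not a witness.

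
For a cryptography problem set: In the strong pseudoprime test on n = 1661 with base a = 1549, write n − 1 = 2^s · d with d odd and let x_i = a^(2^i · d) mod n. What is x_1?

n − 1 = 1660 = 2^2 · 415, so s = 2 and d = 415.
x_0 = 1549^415 mod 1661 = 529.
x_1 = 529^2 mod 1661 = 793.

793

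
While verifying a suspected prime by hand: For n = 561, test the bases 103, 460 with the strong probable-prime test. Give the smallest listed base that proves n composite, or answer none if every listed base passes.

none

n − 1 = 560 = 2^4 · 35, so s = 4 and d = 35.
Base 103: x_0 = 103^35 mod 561 = 1. x_0 = 1, so 103 is not a witness.
Base 460: x_0 = 460^35 mod 561 = 1. x_0 = 1, so 460 is not a witness.
No listed base is a witness for 561.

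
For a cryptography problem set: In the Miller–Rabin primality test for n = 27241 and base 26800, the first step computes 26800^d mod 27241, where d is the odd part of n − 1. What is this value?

27240

n − 1 = 27240 = 2^3 · 3405, so s = 3 and d = 3405.
26800^3405 mod 27241 = 27240.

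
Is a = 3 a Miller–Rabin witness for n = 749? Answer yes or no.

n − 1 = 748 = 2^2 · 187, so s = 2 and d = 187.
x_0 = 3^187 mod 749 = 374.
x_0 is neither 1 nor 748, so continue squaring.
x_1 = 374^2 mod 749 = 562.
Reached i = s−1 = 1 without hitting −1: 3 is a Miller–Rabin witness and 749 is composite.

yes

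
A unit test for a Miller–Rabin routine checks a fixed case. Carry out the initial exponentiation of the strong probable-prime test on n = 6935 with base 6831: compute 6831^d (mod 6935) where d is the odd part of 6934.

n − 1 = 6934 = 2^1 · 3467, so s = 1 and d = 3467.
Repeated squaring mod 6935: 6831^1 ≡ 6831, 6831^2 ≡ 3881, 6831^4 ≡ 6276, 6831^8 ≡ 4311, 6831^16 ≡ 5856, 6831^32 ≡ 6096, 6831^64 ≡ 3486, 6831^128 ≡ 2076, 6831^256 ≡ 3141, 6831^512 ≡ 4311, 6831^1024 ≡ 5856, 6831^2048 ≡ 6096.
3467 = 2048 + 1024 + 256 + 128 + 8 + 2 + 1, so 6831^3467 ≡ 6096·5856·3141·2076·4311·3881·6831 ≡ 3111 (mod 6935).

3111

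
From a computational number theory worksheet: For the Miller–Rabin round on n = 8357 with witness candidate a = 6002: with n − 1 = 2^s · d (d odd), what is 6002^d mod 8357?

n − 1 = 8356 = 2^2 · 2089, so s = 2 and d = 2089.
6002^2089 mod 8357 = 6377.

6377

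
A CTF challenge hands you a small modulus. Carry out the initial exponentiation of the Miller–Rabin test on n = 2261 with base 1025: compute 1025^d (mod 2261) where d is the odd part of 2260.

626

n − 1 = 2260 = 2^2 · 565, so s = 2 and d = 565.
1025^565 mod 2261 = 626.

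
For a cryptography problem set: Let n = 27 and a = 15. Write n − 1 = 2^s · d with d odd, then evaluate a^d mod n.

n − 1 = 26 = 2^1 · 13, so s = 1 and d = 13.
Repeated squaring mod 27: 15^1 ≡ 15, 15^2 ≡ 9, 15^4 ≡ 0, 15^8 ≡ 0.
13 = 8 + 4 + 1, so 15^13 ≡ 0·0·15 ≡ 0 (mod 27).

0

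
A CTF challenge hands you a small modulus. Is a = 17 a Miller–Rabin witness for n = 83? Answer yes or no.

no

n − 1 = 82 = 2^1 · 41, so s = 1 and d = 41.
x_0 = 17^41 mod 83 = 1.
x_0 = 1, so 17 is not a witness.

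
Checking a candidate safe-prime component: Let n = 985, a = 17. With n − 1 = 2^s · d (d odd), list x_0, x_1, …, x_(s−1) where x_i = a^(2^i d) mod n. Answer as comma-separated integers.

108, 829, 696

n − 1 = 984 = 2^3 · 123, so s = 3 and d = 123.
x_0 = 17^123 mod 985 = 108.
x_1 = 108^2 mod 985 = 829.
x_2 = 829^2 mod 985 = 696.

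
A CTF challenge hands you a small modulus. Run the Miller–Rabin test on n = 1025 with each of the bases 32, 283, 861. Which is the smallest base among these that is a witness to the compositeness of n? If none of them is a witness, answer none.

n − 1 = 1024 = 2^10 · 1, so s = 10 and d = 1.
Base 32: x_0 = 32^1 mod 1025 = 32. x_0 is neither 1 nor 1024, so continue squaring. x_1 = 32^2 mod 1025 = 1024. x_1 ≡ −1, so 32 is not a witness.
Base 283: x_0 = 283^1 mod 1025 = 283. x_0 is neither 1 nor 1024, so continue squaring. x_1 = 283^2 mod 1025 = 139. x_2 = 139^2 mod 1025 = 871. x_3 = 871^2 mod 1025 = 141. x_4 = 141^2 mod 1025 = 406. x_5 = 406^2 mod 1025 = 836. x_6 = 836^2 mod 1025 = 871. x_7 = 871^2 mod 1025 = 141. x_8 = 141^2 mod 1025 = 406. x_9 = 406^2 mod 1025 = 836. Reached i = s−1 = 9 without hitting −1: 283 is a Miller–Rabin witness and 1025 is composite.
Base 861: x_0 = 861^1 mod 1025 = 861. x_0 is neither 1 nor 1024, so continue squaring. x_1 = 861^2 mod 1025 = 246. x_2 = 246^2 mod 1025 = 41. x_3 = 41^2 mod 1025 = 656. x_4 = 656^2 mod 1025 = 861. x_5 = 861^2 mod 1025 = 246. x_6 = 246^2 mod 1025 = 41. x_7 = 41^2 mod 1025 = 656. x_8 = 656^2 mod 1025 = 861. x_9 = 861^2 mod 1025 = 246. Reached i = s−1 = 9 without hitting −1: 861 is a Miller–Rabin witness and 1025 is composite.
The smallest witness among the given bases is 283.

283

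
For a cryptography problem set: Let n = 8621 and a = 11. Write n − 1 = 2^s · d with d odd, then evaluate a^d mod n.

n − 1 = 8620 = 2^2 · 2155, so s = 2 and d = 2155.
11^2155 mod 8621 = 3896.

3896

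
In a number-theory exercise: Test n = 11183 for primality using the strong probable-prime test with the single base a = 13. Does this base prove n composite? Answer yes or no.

yes

n − 1 = 11182 = 2^1 · 5591, so s = 1 and d = 5591.
x_0 = 13^5591 mod 11183 = 10030.
x_0 ∉ {1, 11182} and s = 1, so 13 is a Miller–Rabin witness and 11183 is composite.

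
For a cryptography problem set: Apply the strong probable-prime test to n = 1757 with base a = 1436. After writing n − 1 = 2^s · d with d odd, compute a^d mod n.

n − 1 = 1756 = 2^2 · 439, so s = 2 and d = 439.
1436^439 mod 1757 = 337.

337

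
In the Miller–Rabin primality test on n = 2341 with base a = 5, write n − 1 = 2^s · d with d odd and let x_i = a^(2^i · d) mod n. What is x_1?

1

n − 1 = 2340 = 2^2 · 585, so s = 2 and d = 585.
x_0 = 5^585 mod 2341 = 2340.
x_1 = 2340^2 mod 2341 = 1.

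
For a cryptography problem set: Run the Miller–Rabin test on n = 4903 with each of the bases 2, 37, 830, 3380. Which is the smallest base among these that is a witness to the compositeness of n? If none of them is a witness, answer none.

n − 1 = 4902 = 2^1 · 2451, so s = 1 and d = 2451.
Base 2: x_0 = 2^2451 mod 4903 = 1. x_0 = 1, so 2 is not a witness.
Base 37: x_0 = 37^2451 mod 4903 = 4902. x_0 = 4902 ≡ −1, so 37 is not a witness.
Base 830: x_0 = 830^2451 mod 4903 = 4902. x_0 = 4902 ≡ −1, so 830 is not a witness.
Base 3380: x_0 = 3380^2451 mod 4903 = 4902. x_0 = 4902 ≡ −1, so 3380 is not a witness.
No listed base is a witness for 4903.

none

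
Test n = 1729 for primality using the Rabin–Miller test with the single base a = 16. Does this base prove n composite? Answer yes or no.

n − 1 = 1728 = 2^6 · 27, so s = 6 and d = 27.
x_0 = 16^27 mod 1729 = 1.
x_0 = 1, so 16 is not a witness.

no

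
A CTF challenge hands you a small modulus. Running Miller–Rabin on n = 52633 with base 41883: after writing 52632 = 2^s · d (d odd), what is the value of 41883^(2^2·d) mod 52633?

n − 1 = 52632 = 2^3 · 6579, so s = 3 and d = 6579.
x_0 = 41883^6579 mod 52633 = 22968.
x_1 = 22968^2 mod 52633 = 41098.
x_2 = 41098^2 mod 52633 = 1.

1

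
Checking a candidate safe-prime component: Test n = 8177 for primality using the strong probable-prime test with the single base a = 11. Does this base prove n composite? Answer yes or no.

yes

n − 1 = 8176 = 2^4 · 511, so s = 4 and d = 511.
Repeated squaring mod 8177: 11^1 ≡ 11, 11^2 ≡ 121, 11^4 ≡ 6464, 11^8 ≡ 7003, 11^16 ≡ 4540, 11^32 ≡ 5560, 11^64 ≡ 4540, 11^128 ≡ 5560, 11^256 ≡ 4540.
511 = 256 + 128 + 64 + 32 + 16 + 8 + 4 + 2 + 1, so 11^511 ≡ 4540·5560·4540·5560·4540·7003·6464·121·11 ≡ 5709 (mod 8177).
x_0 = 11^511 mod 8177 = 5709.
x_0 is neither 1 nor 8176, so continue squaring.
x_1 = 5709^2 mod 8177 = 7336.
x_2 = 7336^2 mod 8177 = 4059.
x_3 = 4059^2 mod 8177 = 7003.
Reached i = s−1 = 3 without hitting −1: 11 is a Miller–Rabin witness and 8177 is composite.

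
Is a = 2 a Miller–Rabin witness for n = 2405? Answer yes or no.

n − 1 = 2404 = 2^2 · 601, so s = 2 and d = 601.
x_0 = 2^601 mod 2405 = 2277.
x_0 is neither 1 nor 2404, so continue squaring.
x_1 = 2277^2 mod 2405 = 1954.
Reached i = s−1 = 1 without hitting −1: 2 is a Miller–Rabin witness and 2405 is composite.

yes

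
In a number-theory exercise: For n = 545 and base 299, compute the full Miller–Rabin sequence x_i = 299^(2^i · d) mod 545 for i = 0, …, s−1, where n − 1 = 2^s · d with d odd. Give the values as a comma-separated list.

49, 221, 336, 81, 21

n − 1 = 544 = 2^5 · 17, so s = 5 and d = 17.
x_0 = 299^17 mod 545 = 49.
x_1 = 49^2 mod 545 = 221.
x_2 = 221^2 mod 545 = 336.
x_3 = 336^2 mod 545 = 81.
x_4 = 81^2 mod 545 = 21.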